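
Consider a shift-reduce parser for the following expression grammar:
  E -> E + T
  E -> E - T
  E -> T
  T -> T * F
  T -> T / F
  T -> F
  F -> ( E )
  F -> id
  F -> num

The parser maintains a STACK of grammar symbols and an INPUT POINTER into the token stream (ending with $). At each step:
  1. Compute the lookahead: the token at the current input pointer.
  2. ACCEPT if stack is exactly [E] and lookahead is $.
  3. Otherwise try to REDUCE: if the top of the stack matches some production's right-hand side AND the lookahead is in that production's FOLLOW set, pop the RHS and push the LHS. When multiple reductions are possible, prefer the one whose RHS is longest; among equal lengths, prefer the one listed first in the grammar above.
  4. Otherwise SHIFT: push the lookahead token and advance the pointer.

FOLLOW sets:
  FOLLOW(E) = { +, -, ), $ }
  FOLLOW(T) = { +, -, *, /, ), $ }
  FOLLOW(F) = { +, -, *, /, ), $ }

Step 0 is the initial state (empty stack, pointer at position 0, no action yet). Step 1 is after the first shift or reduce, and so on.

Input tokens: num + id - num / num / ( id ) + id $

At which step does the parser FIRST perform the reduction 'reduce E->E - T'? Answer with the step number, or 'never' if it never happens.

Step 1: shift num. Stack=[num] ptr=1 lookahead=+ remaining=[+ id - num / num / ( id ) + id $]
Step 2: reduce F->num. Stack=[F] ptr=1 lookahead=+ remaining=[+ id - num / num / ( id ) + id $]
Step 3: reduce T->F. Stack=[T] ptr=1 lookahead=+ remaining=[+ id - num / num / ( id ) + id $]
Step 4: reduce E->T. Stack=[E] ptr=1 lookahead=+ remaining=[+ id - num / num / ( id ) + id $]
Step 5: shift +. Stack=[E +] ptr=2 lookahead=id remaining=[id - num / num / ( id ) + id $]
Step 6: shift id. Stack=[E + id] ptr=3 lookahead=- remaining=[- num / num / ( id ) + id $]
Step 7: reduce F->id. Stack=[E + F] ptr=3 lookahead=- remaining=[- num / num / ( id ) + id $]
Step 8: reduce T->F. Stack=[E + T] ptr=3 lookahead=- remaining=[- num / num / ( id ) + id $]
Step 9: reduce E->E + T. Stack=[E] ptr=3 lookahead=- remaining=[- num / num / ( id ) + id $]
Step 10: shift -. Stack=[E -] ptr=4 lookahead=num remaining=[num / num / ( id ) + id $]
Step 11: shift num. Stack=[E - num] ptr=5 lookahead=/ remaining=[/ num / ( id ) + id $]
Step 12: reduce F->num. Stack=[E - F] ptr=5 lookahead=/ remaining=[/ num / ( id ) + id $]
Step 13: reduce T->F. Stack=[E - T] ptr=5 lookahead=/ remaining=[/ num / ( id ) + id $]
Step 14: shift /. Stack=[E - T /] ptr=6 lookahead=num remaining=[num / ( id ) + id $]
Step 15: shift num. Stack=[E - T / num] ptr=7 lookahead=/ remaining=[/ ( id ) + id $]
Step 16: reduce F->num. Stack=[E - T / F] ptr=7 lookahead=/ remaining=[/ ( id ) + id $]
Step 17: reduce T->T / F. Stack=[E - T] ptr=7 lookahead=/ remaining=[/ ( id ) + id $]
Step 18: shift /. Stack=[E - T /] ptr=8 lookahead=( remaining=[( id ) + id $]
Step 19: shift (. Stack=[E - T / (] ptr=9 lookahead=id remaining=[id ) + id $]
Step 20: shift id. Stack=[E - T / ( id] ptr=10 lookahead=) remaining=[) + id $]
Step 21: reduce F->id. Stack=[E - T / ( F] ptr=10 lookahead=) remaining=[) + id $]
Step 22: reduce T->F. Stack=[E - T / ( T] ptr=10 lookahead=) remaining=[) + id $]
Step 23: reduce E->T. Stack=[E - T / ( E] ptr=10 lookahead=) remaining=[) + id $]
Step 24: shift ). Stack=[E - T / ( E )] ptr=11 lookahead=+ remaining=[+ id $]
Step 25: reduce F->( E ). Stack=[E - T / F] ptr=11 lookahead=+ remaining=[+ id $]
Step 26: reduce T->T / F. Stack=[E - T] ptr=11 lookahead=+ remaining=[+ id $]
Step 27: reduce E->E - T. Stack=[E] ptr=11 lookahead=+ remaining=[+ id $]

Answer: 27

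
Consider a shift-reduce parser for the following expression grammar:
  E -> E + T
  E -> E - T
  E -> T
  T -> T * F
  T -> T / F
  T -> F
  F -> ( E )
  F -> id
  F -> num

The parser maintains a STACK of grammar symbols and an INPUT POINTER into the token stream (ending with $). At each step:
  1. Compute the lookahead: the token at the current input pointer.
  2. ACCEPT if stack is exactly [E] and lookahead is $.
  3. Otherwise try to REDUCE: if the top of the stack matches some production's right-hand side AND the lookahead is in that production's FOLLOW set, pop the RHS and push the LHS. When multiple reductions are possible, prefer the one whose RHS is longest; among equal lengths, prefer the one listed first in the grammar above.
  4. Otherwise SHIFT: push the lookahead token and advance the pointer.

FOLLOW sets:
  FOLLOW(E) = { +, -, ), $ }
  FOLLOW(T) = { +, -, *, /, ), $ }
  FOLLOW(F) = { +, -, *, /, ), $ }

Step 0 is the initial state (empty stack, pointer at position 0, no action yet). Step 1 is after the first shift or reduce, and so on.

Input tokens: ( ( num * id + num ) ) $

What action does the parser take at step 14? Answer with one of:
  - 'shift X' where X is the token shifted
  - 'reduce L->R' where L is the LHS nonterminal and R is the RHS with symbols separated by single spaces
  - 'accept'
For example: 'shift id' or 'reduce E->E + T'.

Answer: reduce T->F

Derivation:
Step 1: shift (. Stack=[(] ptr=1 lookahead=( remaining=[( num * id + num ) ) $]
Step 2: shift (. Stack=[( (] ptr=2 lookahead=num remaining=[num * id + num ) ) $]
Step 3: shift num. Stack=[( ( num] ptr=3 lookahead=* remaining=[* id + num ) ) $]
Step 4: reduce F->num. Stack=[( ( F] ptr=3 lookahead=* remaining=[* id + num ) ) $]
Step 5: reduce T->F. Stack=[( ( T] ptr=3 lookahead=* remaining=[* id + num ) ) $]
Step 6: shift *. Stack=[( ( T *] ptr=4 lookahead=id remaining=[id + num ) ) $]
Step 7: shift id. Stack=[( ( T * id] ptr=5 lookahead=+ remaining=[+ num ) ) $]
Step 8: reduce F->id. Stack=[( ( T * F] ptr=5 lookahead=+ remaining=[+ num ) ) $]
Step 9: reduce T->T * F. Stack=[( ( T] ptr=5 lookahead=+ remaining=[+ num ) ) $]
Step 10: reduce E->T. Stack=[( ( E] ptr=5 lookahead=+ remaining=[+ num ) ) $]
Step 11: shift +. Stack=[( ( E +] ptr=6 lookahead=num remaining=[num ) ) $]
Step 12: shift num. Stack=[( ( E + num] ptr=7 lookahead=) remaining=[) ) $]
Step 13: reduce F->num. Stack=[( ( E + F] ptr=7 lookahead=) remaining=[) ) $]
Step 14: reduce T->F. Stack=[( ( E + T] ptr=7 lookahead=) remaining=[) ) $]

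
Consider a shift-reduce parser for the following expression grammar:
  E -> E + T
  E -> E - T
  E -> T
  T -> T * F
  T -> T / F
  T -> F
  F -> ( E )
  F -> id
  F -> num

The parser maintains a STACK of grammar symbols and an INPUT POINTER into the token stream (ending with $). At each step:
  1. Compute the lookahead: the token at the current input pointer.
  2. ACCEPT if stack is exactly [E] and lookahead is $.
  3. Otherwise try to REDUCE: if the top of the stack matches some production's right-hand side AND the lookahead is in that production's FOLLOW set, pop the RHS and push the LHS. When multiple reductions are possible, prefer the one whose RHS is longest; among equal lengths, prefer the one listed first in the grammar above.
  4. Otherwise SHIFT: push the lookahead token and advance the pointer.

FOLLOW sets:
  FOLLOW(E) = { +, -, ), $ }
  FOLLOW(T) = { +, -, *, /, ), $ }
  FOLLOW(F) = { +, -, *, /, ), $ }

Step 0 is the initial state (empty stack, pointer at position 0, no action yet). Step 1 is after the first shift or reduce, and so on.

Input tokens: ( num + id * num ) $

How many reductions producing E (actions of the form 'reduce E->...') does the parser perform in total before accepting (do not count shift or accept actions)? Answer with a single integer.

Answer: 3

Derivation:
Step 1: shift (. Stack=[(] ptr=1 lookahead=num remaining=[num + id * num ) $]
Step 2: shift num. Stack=[( num] ptr=2 lookahead=+ remaining=[+ id * num ) $]
Step 3: reduce F->num. Stack=[( F] ptr=2 lookahead=+ remaining=[+ id * num ) $]
Step 4: reduce T->F. Stack=[( T] ptr=2 lookahead=+ remaining=[+ id * num ) $]
Step 5: reduce E->T. Stack=[( E] ptr=2 lookahead=+ remaining=[+ id * num ) $]
Step 6: shift +. Stack=[( E +] ptr=3 lookahead=id remaining=[id * num ) $]
Step 7: shift id. Stack=[( E + id] ptr=4 lookahead=* remaining=[* num ) $]
Step 8: reduce F->id. Stack=[( E + F] ptr=4 lookahead=* remaining=[* num ) $]
Step 9: reduce T->F. Stack=[( E + T] ptr=4 lookahead=* remaining=[* num ) $]
Step 10: shift *. Stack=[( E + T *] ptr=5 lookahead=num remaining=[num ) $]
Step 11: shift num. Stack=[( E + T * num] ptr=6 lookahead=) remaining=[) $]
Step 12: reduce F->num. Stack=[( E + T * F] ptr=6 lookahead=) remaining=[) $]
Step 13: reduce T->T * F. Stack=[( E + T] ptr=6 lookahead=) remaining=[) $]
Step 14: reduce E->E + T. Stack=[( E] ptr=6 lookahead=) remaining=[) $]
Step 15: shift ). Stack=[( E )] ptr=7 lookahead=$ remaining=[$]
Step 16: reduce F->( E ). Stack=[F] ptr=7 lookahead=$ remaining=[$]
Step 17: reduce T->F. Stack=[T] ptr=7 lookahead=$ remaining=[$]
Step 18: reduce E->T. Stack=[E] ptr=7 lookahead=$ remaining=[$]
Step 19: accept. Stack=[E] ptr=7 lookahead=$ remaining=[$]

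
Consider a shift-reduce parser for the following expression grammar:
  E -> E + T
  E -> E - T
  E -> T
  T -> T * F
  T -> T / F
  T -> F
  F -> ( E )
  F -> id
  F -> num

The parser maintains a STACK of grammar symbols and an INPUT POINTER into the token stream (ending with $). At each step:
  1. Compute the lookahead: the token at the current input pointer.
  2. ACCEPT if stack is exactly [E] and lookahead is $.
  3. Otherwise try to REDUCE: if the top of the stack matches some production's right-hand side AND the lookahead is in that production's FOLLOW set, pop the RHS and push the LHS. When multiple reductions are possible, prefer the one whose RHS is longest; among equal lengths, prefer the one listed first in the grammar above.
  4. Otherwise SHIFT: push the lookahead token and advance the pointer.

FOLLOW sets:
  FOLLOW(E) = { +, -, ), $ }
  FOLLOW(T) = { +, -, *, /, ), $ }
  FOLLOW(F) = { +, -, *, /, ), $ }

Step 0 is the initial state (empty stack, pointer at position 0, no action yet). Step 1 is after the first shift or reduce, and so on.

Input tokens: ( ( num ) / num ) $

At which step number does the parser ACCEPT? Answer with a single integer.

Step 1: shift (. Stack=[(] ptr=1 lookahead=( remaining=[( num ) / num ) $]
Step 2: shift (. Stack=[( (] ptr=2 lookahead=num remaining=[num ) / num ) $]
Step 3: shift num. Stack=[( ( num] ptr=3 lookahead=) remaining=[) / num ) $]
Step 4: reduce F->num. Stack=[( ( F] ptr=3 lookahead=) remaining=[) / num ) $]
Step 5: reduce T->F. Stack=[( ( T] ptr=3 lookahead=) remaining=[) / num ) $]
Step 6: reduce E->T. Stack=[( ( E] ptr=3 lookahead=) remaining=[) / num ) $]
Step 7: shift ). Stack=[( ( E )] ptr=4 lookahead=/ remaining=[/ num ) $]
Step 8: reduce F->( E ). Stack=[( F] ptr=4 lookahead=/ remaining=[/ num ) $]
Step 9: reduce T->F. Stack=[( T] ptr=4 lookahead=/ remaining=[/ num ) $]
Step 10: shift /. Stack=[( T /] ptr=5 lookahead=num remaining=[num ) $]
Step 11: shift num. Stack=[( T / num] ptr=6 lookahead=) remaining=[) $]
Step 12: reduce F->num. Stack=[( T / F] ptr=6 lookahead=) remaining=[) $]
Step 13: reduce T->T / F. Stack=[( T] ptr=6 lookahead=) remaining=[) $]
Step 14: reduce E->T. Stack=[( E] ptr=6 lookahead=) remaining=[) $]
Step 15: shift ). Stack=[( E )] ptr=7 lookahead=$ remaining=[$]
Step 16: reduce F->( E ). Stack=[F] ptr=7 lookahead=$ remaining=[$]
Step 17: reduce T->F. Stack=[T] ptr=7 lookahead=$ remaining=[$]
Step 18: reduce E->T. Stack=[E] ptr=7 lookahead=$ remaining=[$]
Step 19: accept. Stack=[E] ptr=7 lookahead=$ remaining=[$]

Answer: 19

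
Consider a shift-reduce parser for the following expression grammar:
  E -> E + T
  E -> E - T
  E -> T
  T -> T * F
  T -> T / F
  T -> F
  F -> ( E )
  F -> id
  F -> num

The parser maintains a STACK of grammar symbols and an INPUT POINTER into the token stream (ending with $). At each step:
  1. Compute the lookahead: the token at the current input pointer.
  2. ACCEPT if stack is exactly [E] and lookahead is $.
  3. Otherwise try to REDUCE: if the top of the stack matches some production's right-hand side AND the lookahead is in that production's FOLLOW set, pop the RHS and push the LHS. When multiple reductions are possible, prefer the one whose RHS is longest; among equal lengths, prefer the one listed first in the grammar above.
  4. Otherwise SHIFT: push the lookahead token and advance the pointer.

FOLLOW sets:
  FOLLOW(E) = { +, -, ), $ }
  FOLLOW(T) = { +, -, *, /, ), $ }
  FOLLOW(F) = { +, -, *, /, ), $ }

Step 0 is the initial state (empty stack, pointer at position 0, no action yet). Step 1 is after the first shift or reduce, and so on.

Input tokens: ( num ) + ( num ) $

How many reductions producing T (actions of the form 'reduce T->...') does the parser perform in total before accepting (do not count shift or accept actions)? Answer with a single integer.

Step 1: shift (. Stack=[(] ptr=1 lookahead=num remaining=[num ) + ( num ) $]
Step 2: shift num. Stack=[( num] ptr=2 lookahead=) remaining=[) + ( num ) $]
Step 3: reduce F->num. Stack=[( F] ptr=2 lookahead=) remaining=[) + ( num ) $]
Step 4: reduce T->F. Stack=[( T] ptr=2 lookahead=) remaining=[) + ( num ) $]
Step 5: reduce E->T. Stack=[( E] ptr=2 lookahead=) remaining=[) + ( num ) $]
Step 6: shift ). Stack=[( E )] ptr=3 lookahead=+ remaining=[+ ( num ) $]
Step 7: reduce F->( E ). Stack=[F] ptr=3 lookahead=+ remaining=[+ ( num ) $]
Step 8: reduce T->F. Stack=[T] ptr=3 lookahead=+ remaining=[+ ( num ) $]
Step 9: reduce E->T. Stack=[E] ptr=3 lookahead=+ remaining=[+ ( num ) $]
Step 10: shift +. Stack=[E +] ptr=4 lookahead=( remaining=[( num ) $]
Step 11: shift (. Stack=[E + (] ptr=5 lookahead=num remaining=[num ) $]
Step 12: shift num. Stack=[E + ( num] ptr=6 lookahead=) remaining=[) $]
Step 13: reduce F->num. Stack=[E + ( F] ptr=6 lookahead=) remaining=[) $]
Step 14: reduce T->F. Stack=[E + ( T] ptr=6 lookahead=) remaining=[) $]
Step 15: reduce E->T. Stack=[E + ( E] ptr=6 lookahead=) remaining=[) $]
Step 16: shift ). Stack=[E + ( E )] ptr=7 lookahead=$ remaining=[$]
Step 17: reduce F->( E ). Stack=[E + F] ptr=7 lookahead=$ remaining=[$]
Step 18: reduce T->F. Stack=[E + T] ptr=7 lookahead=$ remaining=[$]
Step 19: reduce E->E + T. Stack=[E] ptr=7 lookahead=$ remaining=[$]
Step 20: accept. Stack=[E] ptr=7 lookahead=$ remaining=[$]

Answer: 4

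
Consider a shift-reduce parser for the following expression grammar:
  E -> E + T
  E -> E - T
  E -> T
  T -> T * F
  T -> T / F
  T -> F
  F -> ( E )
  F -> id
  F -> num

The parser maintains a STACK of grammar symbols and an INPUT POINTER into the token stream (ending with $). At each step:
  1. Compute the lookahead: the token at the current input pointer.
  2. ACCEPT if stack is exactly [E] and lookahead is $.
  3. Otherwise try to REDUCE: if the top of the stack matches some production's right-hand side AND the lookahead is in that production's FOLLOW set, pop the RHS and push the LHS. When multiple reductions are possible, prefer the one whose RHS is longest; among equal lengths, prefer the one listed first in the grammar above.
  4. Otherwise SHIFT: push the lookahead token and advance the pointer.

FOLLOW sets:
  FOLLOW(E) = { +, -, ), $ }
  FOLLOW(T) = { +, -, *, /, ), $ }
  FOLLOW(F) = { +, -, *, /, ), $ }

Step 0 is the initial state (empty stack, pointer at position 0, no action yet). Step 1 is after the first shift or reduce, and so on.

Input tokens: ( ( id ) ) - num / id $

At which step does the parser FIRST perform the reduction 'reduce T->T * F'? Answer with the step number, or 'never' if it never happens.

Step 1: shift (. Stack=[(] ptr=1 lookahead=( remaining=[( id ) ) - num / id $]
Step 2: shift (. Stack=[( (] ptr=2 lookahead=id remaining=[id ) ) - num / id $]
Step 3: shift id. Stack=[( ( id] ptr=3 lookahead=) remaining=[) ) - num / id $]
Step 4: reduce F->id. Stack=[( ( F] ptr=3 lookahead=) remaining=[) ) - num / id $]
Step 5: reduce T->F. Stack=[( ( T] ptr=3 lookahead=) remaining=[) ) - num / id $]
Step 6: reduce E->T. Stack=[( ( E] ptr=3 lookahead=) remaining=[) ) - num / id $]
Step 7: shift ). Stack=[( ( E )] ptr=4 lookahead=) remaining=[) - num / id $]
Step 8: reduce F->( E ). Stack=[( F] ptr=4 lookahead=) remaining=[) - num / id $]
Step 9: reduce T->F. Stack=[( T] ptr=4 lookahead=) remaining=[) - num / id $]
Step 10: reduce E->T. Stack=[( E] ptr=4 lookahead=) remaining=[) - num / id $]
Step 11: shift ). Stack=[( E )] ptr=5 lookahead=- remaining=[- num / id $]
Step 12: reduce F->( E ). Stack=[F] ptr=5 lookahead=- remaining=[- num / id $]
Step 13: reduce T->F. Stack=[T] ptr=5 lookahead=- remaining=[- num / id $]
Step 14: reduce E->T. Stack=[E] ptr=5 lookahead=- remaining=[- num / id $]
Step 15: shift -. Stack=[E -] ptr=6 lookahead=num remaining=[num / id $]
Step 16: shift num. Stack=[E - num] ptr=7 lookahead=/ remaining=[/ id $]
Step 17: reduce F->num. Stack=[E - F] ptr=7 lookahead=/ remaining=[/ id $]
Step 18: reduce T->F. Stack=[E - T] ptr=7 lookahead=/ remaining=[/ id $]
Step 19: shift /. Stack=[E - T /] ptr=8 lookahead=id remaining=[id $]
Step 20: shift id. Stack=[E - T / id] ptr=9 lookahead=$ remaining=[$]
Step 21: reduce F->id. Stack=[E - T / F] ptr=9 lookahead=$ remaining=[$]
Step 22: reduce T->T / F. Stack=[E - T] ptr=9 lookahead=$ remaining=[$]
Step 23: reduce E->E - T. Stack=[E] ptr=9 lookahead=$ remaining=[$]
Step 24: accept. Stack=[E] ptr=9 lookahead=$ remaining=[$]

Answer: never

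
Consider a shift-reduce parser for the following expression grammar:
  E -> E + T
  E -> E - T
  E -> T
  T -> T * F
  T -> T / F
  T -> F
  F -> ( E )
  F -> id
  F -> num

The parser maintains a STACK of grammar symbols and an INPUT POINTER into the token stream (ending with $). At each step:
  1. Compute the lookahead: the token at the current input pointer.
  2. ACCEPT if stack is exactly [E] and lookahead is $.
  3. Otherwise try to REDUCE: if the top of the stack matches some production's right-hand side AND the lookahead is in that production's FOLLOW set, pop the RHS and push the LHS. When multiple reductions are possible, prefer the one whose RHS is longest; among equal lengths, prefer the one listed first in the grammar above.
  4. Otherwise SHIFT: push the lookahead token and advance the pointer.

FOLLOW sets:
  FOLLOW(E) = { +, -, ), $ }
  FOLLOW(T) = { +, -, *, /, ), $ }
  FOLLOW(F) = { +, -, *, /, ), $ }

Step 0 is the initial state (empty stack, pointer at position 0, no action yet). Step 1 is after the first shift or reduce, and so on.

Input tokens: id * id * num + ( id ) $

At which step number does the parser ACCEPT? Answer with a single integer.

Step 1: shift id. Stack=[id] ptr=1 lookahead=* remaining=[* id * num + ( id ) $]
Step 2: reduce F->id. Stack=[F] ptr=1 lookahead=* remaining=[* id * num + ( id ) $]
Step 3: reduce T->F. Stack=[T] ptr=1 lookahead=* remaining=[* id * num + ( id ) $]
Step 4: shift *. Stack=[T *] ptr=2 lookahead=id remaining=[id * num + ( id ) $]
Step 5: shift id. Stack=[T * id] ptr=3 lookahead=* remaining=[* num + ( id ) $]
Step 6: reduce F->id. Stack=[T * F] ptr=3 lookahead=* remaining=[* num + ( id ) $]
Step 7: reduce T->T * F. Stack=[T] ptr=3 lookahead=* remaining=[* num + ( id ) $]
Step 8: shift *. Stack=[T *] ptr=4 lookahead=num remaining=[num + ( id ) $]
Step 9: shift num. Stack=[T * num] ptr=5 lookahead=+ remaining=[+ ( id ) $]
Step 10: reduce F->num. Stack=[T * F] ptr=5 lookahead=+ remaining=[+ ( id ) $]
Step 11: reduce T->T * F. Stack=[T] ptr=5 lookahead=+ remaining=[+ ( id ) $]
Step 12: reduce E->T. Stack=[E] ptr=5 lookahead=+ remaining=[+ ( id ) $]
Step 13: shift +. Stack=[E +] ptr=6 lookahead=( remaining=[( id ) $]
Step 14: shift (. Stack=[E + (] ptr=7 lookahead=id remaining=[id ) $]
Step 15: shift id. Stack=[E + ( id] ptr=8 lookahead=) remaining=[) $]
Step 16: reduce F->id. Stack=[E + ( F] ptr=8 lookahead=) remaining=[) $]
Step 17: reduce T->F. Stack=[E + ( T] ptr=8 lookahead=) remaining=[) $]
Step 18: reduce E->T. Stack=[E + ( E] ptr=8 lookahead=) remaining=[) $]
Step 19: shift ). Stack=[E + ( E )] ptr=9 lookahead=$ remaining=[$]
Step 20: reduce F->( E ). Stack=[E + F] ptr=9 lookahead=$ remaining=[$]
Step 21: reduce T->F. Stack=[E + T] ptr=9 lookahead=$ remaining=[$]
Step 22: reduce E->E + T. Stack=[E] ptr=9 lookahead=$ remaining=[$]
Step 23: accept. Stack=[E] ptr=9 lookahead=$ remaining=[$]

Answer: 23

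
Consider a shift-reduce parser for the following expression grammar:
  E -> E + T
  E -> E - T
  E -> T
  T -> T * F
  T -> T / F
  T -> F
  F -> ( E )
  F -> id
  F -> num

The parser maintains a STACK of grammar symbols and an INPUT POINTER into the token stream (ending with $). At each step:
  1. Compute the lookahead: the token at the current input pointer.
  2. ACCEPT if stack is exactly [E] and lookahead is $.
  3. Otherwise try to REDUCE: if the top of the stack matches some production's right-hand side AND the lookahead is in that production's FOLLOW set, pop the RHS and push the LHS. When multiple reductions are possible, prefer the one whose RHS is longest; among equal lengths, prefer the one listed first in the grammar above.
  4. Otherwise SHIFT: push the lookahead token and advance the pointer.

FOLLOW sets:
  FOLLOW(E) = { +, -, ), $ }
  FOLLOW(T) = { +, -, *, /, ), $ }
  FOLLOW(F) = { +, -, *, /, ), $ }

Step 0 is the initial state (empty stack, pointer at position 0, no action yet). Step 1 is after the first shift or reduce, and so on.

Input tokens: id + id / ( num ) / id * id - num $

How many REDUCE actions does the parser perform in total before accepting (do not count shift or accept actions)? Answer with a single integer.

Answer: 18

Derivation:
Step 1: shift id. Stack=[id] ptr=1 lookahead=+ remaining=[+ id / ( num ) / id * id - num $]
Step 2: reduce F->id. Stack=[F] ptr=1 lookahead=+ remaining=[+ id / ( num ) / id * id - num $]
Step 3: reduce T->F. Stack=[T] ptr=1 lookahead=+ remaining=[+ id / ( num ) / id * id - num $]
Step 4: reduce E->T. Stack=[E] ptr=1 lookahead=+ remaining=[+ id / ( num ) / id * id - num $]
Step 5: shift +. Stack=[E +] ptr=2 lookahead=id remaining=[id / ( num ) / id * id - num $]
Step 6: shift id. Stack=[E + id] ptr=3 lookahead=/ remaining=[/ ( num ) / id * id - num $]
Step 7: reduce F->id. Stack=[E + F] ptr=3 lookahead=/ remaining=[/ ( num ) / id * id - num $]
Step 8: reduce T->F. Stack=[E + T] ptr=3 lookahead=/ remaining=[/ ( num ) / id * id - num $]
Step 9: shift /. Stack=[E + T /] ptr=4 lookahead=( remaining=[( num ) / id * id - num $]
Step 10: shift (. Stack=[E + T / (] ptr=5 lookahead=num remaining=[num ) / id * id - num $]
Step 11: shift num. Stack=[E + T / ( num] ptr=6 lookahead=) remaining=[) / id * id - num $]
Step 12: reduce F->num. Stack=[E + T / ( F] ptr=6 lookahead=) remaining=[) / id * id - num $]
Step 13: reduce T->F. Stack=[E + T / ( T] ptr=6 lookahead=) remaining=[) / id * id - num $]
Step 14: reduce E->T. Stack=[E + T / ( E] ptr=6 lookahead=) remaining=[) / id * id - num $]
Step 15: shift ). Stack=[E + T / ( E )] ptr=7 lookahead=/ remaining=[/ id * id - num $]
Step 16: reduce F->( E ). Stack=[E + T / F] ptr=7 lookahead=/ remaining=[/ id * id - num $]
Step 17: reduce T->T / F. Stack=[E + T] ptr=7 lookahead=/ remaining=[/ id * id - num $]
Step 18: shift /. Stack=[E + T /] ptr=8 lookahead=id remaining=[id * id - num $]
Step 19: shift id. Stack=[E + T / id] ptr=9 lookahead=* remaining=[* id - num $]
Step 20: reduce F->id. Stack=[E + T / F] ptr=9 lookahead=* remaining=[* id - num $]
Step 21: reduce T->T / F. Stack=[E + T] ptr=9 lookahead=* remaining=[* id - num $]
Step 22: shift *. Stack=[E + T *] ptr=10 lookahead=id remaining=[id - num $]
Step 23: shift id. Stack=[E + T * id] ptr=11 lookahead=- remaining=[- num $]
Step 24: reduce F->id. Stack=[E + T * F] ptr=11 lookahead=- remaining=[- num $]
Step 25: reduce T->T * F. Stack=[E + T] ptr=11 lookahead=- remaining=[- num $]
Step 26: reduce E->E + T. Stack=[E] ptr=11 lookahead=- remaining=[- num $]
Step 27: shift -. Stack=[E -] ptr=12 lookahead=num remaining=[num $]
Step 28: shift num. Stack=[E - num] ptr=13 lookahead=$ remaining=[$]
Step 29: reduce F->num. Stack=[E - F] ptr=13 lookahead=$ remaining=[$]
Step 30: reduce T->F. Stack=[E - T] ptr=13 lookahead=$ remaining=[$]
Step 31: reduce E->E - T. Stack=[E] ptr=13 lookahead=$ remaining=[$]
Step 32: accept. Stack=[E] ptr=13 lookahead=$ remaining=[$]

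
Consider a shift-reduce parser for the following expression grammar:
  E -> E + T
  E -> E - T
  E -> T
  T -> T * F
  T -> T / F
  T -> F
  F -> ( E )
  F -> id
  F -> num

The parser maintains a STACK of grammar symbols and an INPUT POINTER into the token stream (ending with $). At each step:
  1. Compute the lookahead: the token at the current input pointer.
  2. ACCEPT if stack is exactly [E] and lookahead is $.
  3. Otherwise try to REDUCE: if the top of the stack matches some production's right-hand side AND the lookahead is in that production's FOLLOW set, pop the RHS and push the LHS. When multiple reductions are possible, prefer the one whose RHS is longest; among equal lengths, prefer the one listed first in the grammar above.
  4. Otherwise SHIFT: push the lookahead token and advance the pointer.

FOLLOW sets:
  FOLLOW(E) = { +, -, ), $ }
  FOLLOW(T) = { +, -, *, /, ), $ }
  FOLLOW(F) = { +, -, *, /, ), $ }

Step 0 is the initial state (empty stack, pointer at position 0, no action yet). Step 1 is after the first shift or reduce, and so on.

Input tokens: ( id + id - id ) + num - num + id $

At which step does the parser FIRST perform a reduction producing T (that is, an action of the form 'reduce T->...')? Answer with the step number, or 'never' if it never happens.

Step 1: shift (. Stack=[(] ptr=1 lookahead=id remaining=[id + id - id ) + num - num + id $]
Step 2: shift id. Stack=[( id] ptr=2 lookahead=+ remaining=[+ id - id ) + num - num + id $]
Step 3: reduce F->id. Stack=[( F] ptr=2 lookahead=+ remaining=[+ id - id ) + num - num + id $]
Step 4: reduce T->F. Stack=[( T] ptr=2 lookahead=+ remaining=[+ id - id ) + num - num + id $]

Answer: 4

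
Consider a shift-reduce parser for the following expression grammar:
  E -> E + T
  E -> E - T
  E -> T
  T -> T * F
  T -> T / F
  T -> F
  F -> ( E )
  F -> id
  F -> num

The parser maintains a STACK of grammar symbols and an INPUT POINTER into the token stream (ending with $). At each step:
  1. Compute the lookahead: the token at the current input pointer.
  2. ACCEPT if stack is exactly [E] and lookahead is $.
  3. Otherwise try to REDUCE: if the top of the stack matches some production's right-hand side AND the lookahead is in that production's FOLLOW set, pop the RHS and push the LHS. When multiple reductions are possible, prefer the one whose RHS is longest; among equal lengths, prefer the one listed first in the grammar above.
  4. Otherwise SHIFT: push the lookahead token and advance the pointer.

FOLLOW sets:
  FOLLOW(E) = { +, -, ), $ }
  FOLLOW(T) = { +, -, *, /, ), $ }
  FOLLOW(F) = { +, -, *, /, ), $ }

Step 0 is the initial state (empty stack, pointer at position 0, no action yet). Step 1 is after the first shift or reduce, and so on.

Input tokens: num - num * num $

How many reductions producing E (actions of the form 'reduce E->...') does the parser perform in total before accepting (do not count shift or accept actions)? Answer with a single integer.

Step 1: shift num. Stack=[num] ptr=1 lookahead=- remaining=[- num * num $]
Step 2: reduce F->num. Stack=[F] ptr=1 lookahead=- remaining=[- num * num $]
Step 3: reduce T->F. Stack=[T] ptr=1 lookahead=- remaining=[- num * num $]
Step 4: reduce E->T. Stack=[E] ptr=1 lookahead=- remaining=[- num * num $]
Step 5: shift -. Stack=[E -] ptr=2 lookahead=num remaining=[num * num $]
Step 6: shift num. Stack=[E - num] ptr=3 lookahead=* remaining=[* num $]
Step 7: reduce F->num. Stack=[E - F] ptr=3 lookahead=* remaining=[* num $]
Step 8: reduce T->F. Stack=[E - T] ptr=3 lookahead=* remaining=[* num $]
Step 9: shift *. Stack=[E - T *] ptr=4 lookahead=num remaining=[num $]
Step 10: shift num. Stack=[E - T * num] ptr=5 lookahead=$ remaining=[$]
Step 11: reduce F->num. Stack=[E - T * F] ptr=5 lookahead=$ remaining=[$]
Step 12: reduce T->T * F. Stack=[E - T] ptr=5 lookahead=$ remaining=[$]
Step 13: reduce E->E - T. Stack=[E] ptr=5 lookahead=$ remaining=[$]
Step 14: accept. Stack=[E] ptr=5 lookahead=$ remaining=[$]

Answer: 2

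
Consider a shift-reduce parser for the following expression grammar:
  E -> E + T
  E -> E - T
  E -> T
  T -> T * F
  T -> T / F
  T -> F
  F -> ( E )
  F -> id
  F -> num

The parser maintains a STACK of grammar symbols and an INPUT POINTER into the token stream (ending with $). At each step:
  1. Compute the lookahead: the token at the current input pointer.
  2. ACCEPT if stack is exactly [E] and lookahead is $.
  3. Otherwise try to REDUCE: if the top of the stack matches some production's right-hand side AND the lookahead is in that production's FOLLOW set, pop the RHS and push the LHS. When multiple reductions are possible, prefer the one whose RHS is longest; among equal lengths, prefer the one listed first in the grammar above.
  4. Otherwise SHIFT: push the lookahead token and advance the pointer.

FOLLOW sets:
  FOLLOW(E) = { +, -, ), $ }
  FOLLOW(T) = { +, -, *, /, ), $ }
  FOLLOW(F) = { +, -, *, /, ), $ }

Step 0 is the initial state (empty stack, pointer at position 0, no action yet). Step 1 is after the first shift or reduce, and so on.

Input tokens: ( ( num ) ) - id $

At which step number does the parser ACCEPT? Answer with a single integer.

Answer: 20

Derivation:
Step 1: shift (. Stack=[(] ptr=1 lookahead=( remaining=[( num ) ) - id $]
Step 2: shift (. Stack=[( (] ptr=2 lookahead=num remaining=[num ) ) - id $]
Step 3: shift num. Stack=[( ( num] ptr=3 lookahead=) remaining=[) ) - id $]
Step 4: reduce F->num. Stack=[( ( F] ptr=3 lookahead=) remaining=[) ) - id $]
Step 5: reduce T->F. Stack=[( ( T] ptr=3 lookahead=) remaining=[) ) - id $]
Step 6: reduce E->T. Stack=[( ( E] ptr=3 lookahead=) remaining=[) ) - id $]
Step 7: shift ). Stack=[( ( E )] ptr=4 lookahead=) remaining=[) - id $]
Step 8: reduce F->( E ). Stack=[( F] ptr=4 lookahead=) remaining=[) - id $]
Step 9: reduce T->F. Stack=[( T] ptr=4 lookahead=) remaining=[) - id $]
Step 10: reduce E->T. Stack=[( E] ptr=4 lookahead=) remaining=[) - id $]
Step 11: shift ). Stack=[( E )] ptr=5 lookahead=- remaining=[- id $]
Step 12: reduce F->( E ). Stack=[F] ptr=5 lookahead=- remaining=[- id $]
Step 13: reduce T->F. Stack=[T] ptr=5 lookahead=- remaining=[- id $]
Step 14: reduce E->T. Stack=[E] ptr=5 lookahead=- remaining=[- id $]
Step 15: shift -. Stack=[E -] ptr=6 lookahead=id remaining=[id $]
Step 16: shift id. Stack=[E - id] ptr=7 lookahead=$ remaining=[$]
Step 17: reduce F->id. Stack=[E - F] ptr=7 lookahead=$ remaining=[$]
Step 18: reduce T->F. Stack=[E - T] ptr=7 lookahead=$ remaining=[$]
Step 19: reduce E->E - T. Stack=[E] ptr=7 lookahead=$ remaining=[$]
Step 20: accept. Stack=[E] ptr=7 lookahead=$ remaining=[$]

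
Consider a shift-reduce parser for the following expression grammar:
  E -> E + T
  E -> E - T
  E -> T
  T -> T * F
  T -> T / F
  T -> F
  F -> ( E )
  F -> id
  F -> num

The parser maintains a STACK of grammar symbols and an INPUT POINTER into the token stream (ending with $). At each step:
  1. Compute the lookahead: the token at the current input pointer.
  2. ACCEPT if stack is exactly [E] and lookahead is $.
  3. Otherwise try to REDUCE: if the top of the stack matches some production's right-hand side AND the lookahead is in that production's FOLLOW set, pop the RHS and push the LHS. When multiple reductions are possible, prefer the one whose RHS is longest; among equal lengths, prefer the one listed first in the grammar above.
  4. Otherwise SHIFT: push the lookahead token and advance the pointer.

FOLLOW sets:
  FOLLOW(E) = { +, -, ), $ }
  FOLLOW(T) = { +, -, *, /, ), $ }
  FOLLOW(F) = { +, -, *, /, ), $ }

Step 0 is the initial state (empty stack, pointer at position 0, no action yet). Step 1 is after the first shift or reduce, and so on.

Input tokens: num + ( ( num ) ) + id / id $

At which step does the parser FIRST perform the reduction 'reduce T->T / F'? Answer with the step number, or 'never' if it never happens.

Answer: 27

Derivation:
Step 1: shift num. Stack=[num] ptr=1 lookahead=+ remaining=[+ ( ( num ) ) + id / id $]
Step 2: reduce F->num. Stack=[F] ptr=1 lookahead=+ remaining=[+ ( ( num ) ) + id / id $]
Step 3: reduce T->F. Stack=[T] ptr=1 lookahead=+ remaining=[+ ( ( num ) ) + id / id $]
Step 4: reduce E->T. Stack=[E] ptr=1 lookahead=+ remaining=[+ ( ( num ) ) + id / id $]
Step 5: shift +. Stack=[E +] ptr=2 lookahead=( remaining=[( ( num ) ) + id / id $]
Step 6: shift (. Stack=[E + (] ptr=3 lookahead=( remaining=[( num ) ) + id / id $]
Step 7: shift (. Stack=[E + ( (] ptr=4 lookahead=num remaining=[num ) ) + id / id $]
Step 8: shift num. Stack=[E + ( ( num] ptr=5 lookahead=) remaining=[) ) + id / id $]
Step 9: reduce F->num. Stack=[E + ( ( F] ptr=5 lookahead=) remaining=[) ) + id / id $]
Step 10: reduce T->F. Stack=[E + ( ( T] ptr=5 lookahead=) remaining=[) ) + id / id $]
Step 11: reduce E->T. Stack=[E + ( ( E] ptr=5 lookahead=) remaining=[) ) + id / id $]
Step 12: shift ). Stack=[E + ( ( E )] ptr=6 lookahead=) remaining=[) + id / id $]
Step 13: reduce F->( E ). Stack=[E + ( F] ptr=6 lookahead=) remaining=[) + id / id $]
Step 14: reduce T->F. Stack=[E + ( T] ptr=6 lookahead=) remaining=[) + id / id $]
Step 15: reduce E->T. Stack=[E + ( E] ptr=6 lookahead=) remaining=[) + id / id $]
Step 16: shift ). Stack=[E + ( E )] ptr=7 lookahead=+ remaining=[+ id / id $]
Step 17: reduce F->( E ). Stack=[E + F] ptr=7 lookahead=+ remaining=[+ id / id $]
Step 18: reduce T->F. Stack=[E + T] ptr=7 lookahead=+ remaining=[+ id / id $]
Step 19: reduce E->E + T. Stack=[E] ptr=7 lookahead=+ remaining=[+ id / id $]
Step 20: shift +. Stack=[E +] ptr=8 lookahead=id remaining=[id / id $]
Step 21: shift id. Stack=[E + id] ptr=9 lookahead=/ remaining=[/ id $]
Step 22: reduce F->id. Stack=[E + F] ptr=9 lookahead=/ remaining=[/ id $]
Step 23: reduce T->F. Stack=[E + T] ptr=9 lookahead=/ remaining=[/ id $]
Step 24: shift /. Stack=[E + T /] ptr=10 lookahead=id remaining=[id $]
Step 25: shift id. Stack=[E + T / id] ptr=11 lookahead=$ remaining=[$]
Step 26: reduce F->id. Stack=[E + T / F] ptr=11 lookahead=$ remaining=[$]
Step 27: reduce T->T / F. Stack=[E + T] ptr=11 lookahead=$ remaining=[$]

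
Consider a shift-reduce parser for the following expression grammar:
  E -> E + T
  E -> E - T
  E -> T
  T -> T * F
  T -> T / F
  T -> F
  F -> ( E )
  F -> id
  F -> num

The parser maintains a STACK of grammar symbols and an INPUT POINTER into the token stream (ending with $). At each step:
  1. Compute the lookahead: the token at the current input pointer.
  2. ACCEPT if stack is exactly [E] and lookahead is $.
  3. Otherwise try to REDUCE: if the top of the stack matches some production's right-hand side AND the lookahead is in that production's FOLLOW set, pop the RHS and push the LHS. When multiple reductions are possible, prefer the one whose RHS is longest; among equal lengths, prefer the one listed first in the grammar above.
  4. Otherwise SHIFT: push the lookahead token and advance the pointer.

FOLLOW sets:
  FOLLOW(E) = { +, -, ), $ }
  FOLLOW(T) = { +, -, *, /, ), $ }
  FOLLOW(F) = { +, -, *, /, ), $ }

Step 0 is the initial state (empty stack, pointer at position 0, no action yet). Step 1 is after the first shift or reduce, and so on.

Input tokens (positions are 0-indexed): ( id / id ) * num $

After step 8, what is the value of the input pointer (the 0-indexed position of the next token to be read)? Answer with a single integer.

Step 1: shift (. Stack=[(] ptr=1 lookahead=id remaining=[id / id ) * num $]
Step 2: shift id. Stack=[( id] ptr=2 lookahead=/ remaining=[/ id ) * num $]
Step 3: reduce F->id. Stack=[( F] ptr=2 lookahead=/ remaining=[/ id ) * num $]
Step 4: reduce T->F. Stack=[( T] ptr=2 lookahead=/ remaining=[/ id ) * num $]
Step 5: shift /. Stack=[( T /] ptr=3 lookahead=id remaining=[id ) * num $]
Step 6: shift id. Stack=[( T / id] ptr=4 lookahead=) remaining=[) * num $]
Step 7: reduce F->id. Stack=[( T / F] ptr=4 lookahead=) remaining=[) * num $]
Step 8: reduce T->T / F. Stack=[( T] ptr=4 lookahead=) remaining=[) * num $]

Answer: 4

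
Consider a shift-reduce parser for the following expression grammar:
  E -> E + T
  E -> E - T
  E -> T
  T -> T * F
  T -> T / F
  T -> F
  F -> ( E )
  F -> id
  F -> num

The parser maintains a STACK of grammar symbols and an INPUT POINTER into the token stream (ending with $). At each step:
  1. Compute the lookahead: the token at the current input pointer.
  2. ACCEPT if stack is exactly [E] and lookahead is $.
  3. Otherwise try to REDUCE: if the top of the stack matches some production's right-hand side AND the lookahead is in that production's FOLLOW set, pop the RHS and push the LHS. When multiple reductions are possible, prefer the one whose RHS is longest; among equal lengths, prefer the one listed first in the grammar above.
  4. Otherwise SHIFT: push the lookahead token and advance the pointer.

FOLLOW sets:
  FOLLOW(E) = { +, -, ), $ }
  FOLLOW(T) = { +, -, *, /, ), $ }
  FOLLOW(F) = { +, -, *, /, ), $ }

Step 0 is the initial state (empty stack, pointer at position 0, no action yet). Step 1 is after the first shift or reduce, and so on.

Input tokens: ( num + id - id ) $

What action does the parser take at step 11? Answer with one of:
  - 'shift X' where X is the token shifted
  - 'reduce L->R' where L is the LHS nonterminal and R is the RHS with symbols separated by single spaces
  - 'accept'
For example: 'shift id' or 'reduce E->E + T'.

Step 1: shift (. Stack=[(] ptr=1 lookahead=num remaining=[num + id - id ) $]
Step 2: shift num. Stack=[( num] ptr=2 lookahead=+ remaining=[+ id - id ) $]
Step 3: reduce F->num. Stack=[( F] ptr=2 lookahead=+ remaining=[+ id - id ) $]
Step 4: reduce T->F. Stack=[( T] ptr=2 lookahead=+ remaining=[+ id - id ) $]
Step 5: reduce E->T. Stack=[( E] ptr=2 lookahead=+ remaining=[+ id - id ) $]
Step 6: shift +. Stack=[( E +] ptr=3 lookahead=id remaining=[id - id ) $]
Step 7: shift id. Stack=[( E + id] ptr=4 lookahead=- remaining=[- id ) $]
Step 8: reduce F->id. Stack=[( E + F] ptr=4 lookahead=- remaining=[- id ) $]
Step 9: reduce T->F. Stack=[( E + T] ptr=4 lookahead=- remaining=[- id ) $]
Step 10: reduce E->E + T. Stack=[( E] ptr=4 lookahead=- remaining=[- id ) $]
Step 11: shift -. Stack=[( E -] ptr=5 lookahead=id remaining=[id ) $]

Answer: shift -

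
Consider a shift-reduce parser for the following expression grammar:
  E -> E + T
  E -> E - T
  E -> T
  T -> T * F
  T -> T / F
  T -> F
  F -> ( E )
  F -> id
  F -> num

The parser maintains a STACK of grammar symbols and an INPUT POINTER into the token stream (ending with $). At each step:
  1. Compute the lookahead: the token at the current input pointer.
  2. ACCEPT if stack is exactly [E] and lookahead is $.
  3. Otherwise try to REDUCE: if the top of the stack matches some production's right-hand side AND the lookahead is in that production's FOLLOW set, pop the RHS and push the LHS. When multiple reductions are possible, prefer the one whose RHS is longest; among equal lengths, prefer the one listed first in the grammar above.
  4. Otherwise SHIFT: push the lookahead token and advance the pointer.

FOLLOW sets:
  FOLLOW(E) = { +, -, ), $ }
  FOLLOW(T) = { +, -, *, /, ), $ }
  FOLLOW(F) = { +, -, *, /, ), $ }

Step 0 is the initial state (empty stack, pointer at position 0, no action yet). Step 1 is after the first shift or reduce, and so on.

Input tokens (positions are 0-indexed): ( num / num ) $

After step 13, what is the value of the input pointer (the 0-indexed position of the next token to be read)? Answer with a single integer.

Answer: 5

Derivation:
Step 1: shift (. Stack=[(] ptr=1 lookahead=num remaining=[num / num ) $]
Step 2: shift num. Stack=[( num] ptr=2 lookahead=/ remaining=[/ num ) $]
Step 3: reduce F->num. Stack=[( F] ptr=2 lookahead=/ remaining=[/ num ) $]
Step 4: reduce T->F. Stack=[( T] ptr=2 lookahead=/ remaining=[/ num ) $]
Step 5: shift /. Stack=[( T /] ptr=3 lookahead=num remaining=[num ) $]
Step 6: shift num. Stack=[( T / num] ptr=4 lookahead=) remaining=[) $]
Step 7: reduce F->num. Stack=[( T / F] ptr=4 lookahead=) remaining=[) $]
Step 8: reduce T->T / F. Stack=[( T] ptr=4 lookahead=) remaining=[) $]
Step 9: reduce E->T. Stack=[( E] ptr=4 lookahead=) remaining=[) $]
Step 10: shift ). Stack=[( E )] ptr=5 lookahead=$ remaining=[$]
Step 11: reduce F->( E ). Stack=[F] ptr=5 lookahead=$ remaining=[$]
Step 12: reduce T->F. Stack=[T] ptr=5 lookahead=$ remaining=[$]
Step 13: reduce E->T. Stack=[E] ptr=5 lookahead=$ remaining=[$]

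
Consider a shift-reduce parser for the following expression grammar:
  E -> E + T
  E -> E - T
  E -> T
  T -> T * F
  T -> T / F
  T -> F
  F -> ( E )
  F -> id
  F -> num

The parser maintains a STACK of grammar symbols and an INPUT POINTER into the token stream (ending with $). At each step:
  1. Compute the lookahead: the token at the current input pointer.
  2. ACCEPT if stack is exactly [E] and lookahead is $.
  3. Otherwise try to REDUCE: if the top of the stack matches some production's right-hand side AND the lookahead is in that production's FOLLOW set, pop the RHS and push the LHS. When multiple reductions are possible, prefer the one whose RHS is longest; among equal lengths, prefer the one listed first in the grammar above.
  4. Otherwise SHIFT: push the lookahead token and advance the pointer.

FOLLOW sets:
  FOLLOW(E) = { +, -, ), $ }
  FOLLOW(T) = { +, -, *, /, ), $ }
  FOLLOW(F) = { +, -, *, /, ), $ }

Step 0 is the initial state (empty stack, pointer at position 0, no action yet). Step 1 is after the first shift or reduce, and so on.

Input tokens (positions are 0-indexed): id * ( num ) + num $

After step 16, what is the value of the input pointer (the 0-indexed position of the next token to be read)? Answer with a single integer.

Step 1: shift id. Stack=[id] ptr=1 lookahead=* remaining=[* ( num ) + num $]
Step 2: reduce F->id. Stack=[F] ptr=1 lookahead=* remaining=[* ( num ) + num $]
Step 3: reduce T->F. Stack=[T] ptr=1 lookahead=* remaining=[* ( num ) + num $]
Step 4: shift *. Stack=[T *] ptr=2 lookahead=( remaining=[( num ) + num $]
Step 5: shift (. Stack=[T * (] ptr=3 lookahead=num remaining=[num ) + num $]
Step 6: shift num. Stack=[T * ( num] ptr=4 lookahead=) remaining=[) + num $]
Step 7: reduce F->num. Stack=[T * ( F] ptr=4 lookahead=) remaining=[) + num $]
Step 8: reduce T->F. Stack=[T * ( T] ptr=4 lookahead=) remaining=[) + num $]
Step 9: reduce E->T. Stack=[T * ( E] ptr=4 lookahead=) remaining=[) + num $]
Step 10: shift ). Stack=[T * ( E )] ptr=5 lookahead=+ remaining=[+ num $]
Step 11: reduce F->( E ). Stack=[T * F] ptr=5 lookahead=+ remaining=[+ num $]
Step 12: reduce T->T * F. Stack=[T] ptr=5 lookahead=+ remaining=[+ num $]
Step 13: reduce E->T. Stack=[E] ptr=5 lookahead=+ remaining=[+ num $]
Step 14: shift +. Stack=[E +] ptr=6 lookahead=num remaining=[num $]
Step 15: shift num. Stack=[E + num] ptr=7 lookahead=$ remaining=[$]
Step 16: reduce F->num. Stack=[E + F] ptr=7 lookahead=$ remaining=[$]

Answer: 7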